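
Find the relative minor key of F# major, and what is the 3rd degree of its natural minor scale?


Step by step:
The relative minor shares the major's key signature and starts on its 6th degree
6th degree = a major 6th above the tonic; a major 6th above F# is D#
→ relative minor of F# major is D# minor
D# natural minor scale: D# E# F# G# A# B C#
= D# minor; 3rd degree = F#


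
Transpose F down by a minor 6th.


Solution.
minor 6th: 6 letter names, 8 semitones
Letter: F - 5 → A
Pitch: F - 8 semitones, spelled as an A → A
= A


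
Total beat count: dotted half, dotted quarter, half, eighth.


Beat values:
  dotted half = 3 beats
  dotted quarter = 1.5 beats
  half = 2 beats
  eighth = 0.5 beats
Sum = 3 + 1.5 + 2 + 0.5
= 7 beats


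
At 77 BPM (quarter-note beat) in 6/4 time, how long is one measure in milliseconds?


Solution.
Quarter-note beat duration = 60000 / 77 ms
Beats per measure (6/4) = 6
One measure = 6 × 60000 / 77 = 360000 / 77 ms
= 4675.3 ms


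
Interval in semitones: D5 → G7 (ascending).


Working:
Absolute semitone position = octave×12 + chromatic position
D5: 5×12 + 2 = 62
G7: 7×12 + 7 = 91
Difference = 91 - 62 = 29
= 29 semitones


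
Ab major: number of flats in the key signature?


Flat major keys: C(0), F(1), Bb(2), Eb(3), Ab(4), Db(5), Gb(6), Cb(7)
Ab major has 4 flats
Order of flats: Bb Eb Ab Db Gb Cb Fb → first 4: Bb, Eb, Ab, Db
= 4 flats


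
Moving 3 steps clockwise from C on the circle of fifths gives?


Each clockwise step on the circle of fifths moves up a perfect 5th
From C: C → G → D → A
= A


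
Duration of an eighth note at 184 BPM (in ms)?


One quarter-note beat = 60000 / BPM = 60000 / 184 ms
Eighth note = 1/2 × quarter note
Duration = 1/2 × 60000 / 184 = 30000 / 184
= 163.0 ms


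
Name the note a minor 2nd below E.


Working:
A 2nd spans 2 letter names, so from E we land on D
A minor 2nd = 1 semitone below E
Spell D at that pitch: D#
= D#


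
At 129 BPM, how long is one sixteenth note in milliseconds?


Step by step:
One quarter-note beat = 60000 / BPM = 60000 / 129 ms
Sixteenth note = 1/4 × quarter note
Duration = 1/4 × 60000 / 129 = 15000 / 129
= 116.3 ms


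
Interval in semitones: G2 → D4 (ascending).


Solution.
Absolute semitone position = octave×12 + chromatic position
G2: 2×12 + 7 = 31
D4: 4×12 + 2 = 50
Difference = 50 - 31 = 19
= 19 semitones


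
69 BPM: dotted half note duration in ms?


One quarter-note beat = 60000 / BPM = 60000 / 69 ms
Dotted half note = 3 × quarter note
Duration = 3 × 60000 / 69 = 180000 / 69
= 2608.7 ms


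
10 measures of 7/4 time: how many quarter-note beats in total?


Let's work it out.
Time signature 7/4: the bottom number 4 means the quarter note gets one count
The top number 7 means 7 quarter-note beats per measure
Total = 7 × 10 measures
= 70 quarter-note beats


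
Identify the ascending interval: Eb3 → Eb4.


Let's work it out.
Letter names: E → E spans 8 letter names → an octave
Semitones: Eb3 → Eb4 = 12 half-steps
An octave of 12 semitones is a perfect octave
= perfect octave


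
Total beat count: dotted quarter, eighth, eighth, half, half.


Step by step:
Beat values:
  dotted quarter = 1.5 beats
  eighth = 0.5 beats
  eighth = 0.5 beats
  half = 2 beats
  half = 2 beats
Sum = 1.5 + 0.5 + 0.5 + 2 + 2
= 6.5 beats


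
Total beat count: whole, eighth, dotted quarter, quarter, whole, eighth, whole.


Solution.
Beat values:
  whole = 4 beats
  eighth = 0.5 beats
  dotted quarter = 1.5 beats
  quarter = 1 beat
  whole = 4 beats
  eighth = 0.5 beats
  whole = 4 beats
Sum = 4 + 0.5 + 1.5 + 1 + 4 + 0.5 + 4
= 15.5 beats


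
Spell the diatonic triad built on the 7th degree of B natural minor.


B natural minor scale: B C# D E F# G A
Diatonic triad on degree 7 stacks scale notes 7, 2, 4: A C# E
A→C# = 4 semitones; A→E = 7 semitones → major triad
= A C# E (major)


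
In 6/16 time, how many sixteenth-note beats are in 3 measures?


Let's work it out.
Time signature 6/16: the bottom number 16 means the sixteenth note gets one count
The top number 6 means 6 sixteenth-note beats per measure
Total = 6 × 3 measures
= 18 sixteenth-note beats


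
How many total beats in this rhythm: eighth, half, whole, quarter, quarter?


Step by step:
Beat values:
  eighth = 0.5 beats
  half = 2 beats
  whole = 4 beats
  quarter = 1 beat
  quarter = 1 beat
Sum = 0.5 + 2 + 4 + 1 + 1
= 8.5 beats


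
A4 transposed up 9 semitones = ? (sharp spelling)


Step by step:
A4: chromatic position 9 in octave 4 → absolute = 4×12 + 9 = 57
Transpose up 9: 57 + 9 = 66
66 = 5×12 + 6 → F# in octave 5
Result = F#5


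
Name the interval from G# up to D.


Solution.
Letter names: G → D spans 5 letter names → a 5th
Semitones: G# → D = 6 half-steps
A 5th of 6 semitones is a diminished 5th
= diminished 5th


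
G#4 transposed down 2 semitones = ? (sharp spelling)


G#4: chromatic position 8 in octave 4 → absolute = 4×12 + 8 = 56
Transpose down 2: 56 - 2 = 54
54 = 4×12 + 6 → F# in octave 4
Result = F#4


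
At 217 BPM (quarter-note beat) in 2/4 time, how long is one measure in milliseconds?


Step by step:
Quarter-note beat duration = 60000 / 217 ms
Beats per measure (2/4) = 2
One measure = 2 × 60000 / 217 = 120000 / 217 ms
= 553.0 ms


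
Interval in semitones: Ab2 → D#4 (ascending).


Solution.
Absolute semitone position = octave×12 + chromatic position
Ab2: 2×12 + 8 = 32
D#4: 4×12 + 3 = 51
Difference = 51 - 32 = 19
= 19 semitones


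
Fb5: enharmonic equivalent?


Enharmonic notes sound the same pitch but are spelled with different letter names
Fb and E name the same pitch class
= E5


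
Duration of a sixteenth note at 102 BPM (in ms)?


Solution.
One quarter-note beat = 60000 / BPM = 60000 / 102 ms
Sixteenth note = 1/4 × quarter note
Duration = 1/4 × 60000 / 102 = 15000 / 102
= 147.1 ms


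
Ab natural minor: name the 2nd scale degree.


Natural minor scale pattern: W-H-W-W-H-W-W (2-1-2-2-1-2-2 semitones)
Starting from Ab:
  Ab + 2 semitones → Bb
  Bb + 1 semitone → Cb
  Cb + 2 semitones → Db
  Db + 2 semitones → Eb
  Eb + 1 semitone → Fb
  Fb + 2 semitones → Gb
  Gb + 2 semitones → Ab
Scale: Ab Bb Cb Db Eb Fb Gb
Degree 2 = Bb


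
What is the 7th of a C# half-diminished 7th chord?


Half-diminished 7th chord = root + minor 3rd + diminished 5th + minor 7th
Seventh chords stack in thirds, so the letter names are C-E-G-B
Root: C#
Minor 3rd above C#: E
Diminished 5th above C#: G
Minor 7th above C#: B
The 7th = B


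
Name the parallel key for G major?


Parallel keys share the same tonic but differ in mode
G major → parallel is G minor
= G minor


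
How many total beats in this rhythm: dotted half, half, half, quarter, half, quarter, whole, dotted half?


Beat values:
  dotted half = 3 beats
  half = 2 beats
  half = 2 beats
  quarter = 1 beat
  half = 2 beats
  quarter = 1 beat
  whole = 4 beats
  dotted half = 3 beats
Sum = 3 + 2 + 2 + 1 + 2 + 1 + 4 + 3
= 18 beats


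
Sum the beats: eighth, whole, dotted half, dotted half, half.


Step by step:
Beat values:
  eighth = 0.5 beats
  whole = 4 beats
  dotted half = 3 beats
  dotted half = 3 beats
  half = 2 beats
Sum = 0.5 + 4 + 3 + 3 + 2
= 12.5 beats


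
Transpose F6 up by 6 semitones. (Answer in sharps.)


Reasoning:
F6: chromatic position 5 in octave 6 → absolute = 6×12 + 5 = 77
Transpose up 6: 77 + 6 = 83
83 = 6×12 + 11 → B in octave 6
Result = B6


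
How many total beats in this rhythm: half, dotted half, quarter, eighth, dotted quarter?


Let's work it out.
Beat values:
  half = 2 beats
  dotted half = 3 beats
  quarter = 1 beat
  eighth = 0.5 beats
  dotted quarter = 1.5 beats
Sum = 2 + 3 + 1 + 0.5 + 1.5
= 8 beats


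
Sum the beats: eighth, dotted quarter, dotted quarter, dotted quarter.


Beat values:
  eighth = 0.5 beats
  dotted quarter = 1.5 beats
  dotted quarter = 1.5 beats
  dotted quarter = 1.5 beats
Sum = 0.5 + 1.5 + 1.5 + 1.5
= 5 beats


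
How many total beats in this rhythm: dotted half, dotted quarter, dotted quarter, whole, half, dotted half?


Solution.
Beat values:
  dotted half = 3 beats
  dotted quarter = 1.5 beats
  dotted quarter = 1.5 beats
  whole = 4 beats
  half = 2 beats
  dotted half = 3 beats
Sum = 3 + 1.5 + 1.5 + 4 + 2 + 3
= 15 beats


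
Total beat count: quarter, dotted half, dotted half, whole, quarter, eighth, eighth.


Step by step:
Beat values:
  quarter = 1 beat
  dotted half = 3 beats
  dotted half = 3 beats
  whole = 4 beats
  quarter = 1 beat
  eighth = 0.5 beats
  eighth = 0.5 beats
Sum = 1 + 3 + 3 + 4 + 1 + 0.5 + 0.5
= 13 beats


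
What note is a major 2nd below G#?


Let's work it out.
A 2nd spans 2 letter names, so from G we land on F
A major 2nd = 2 semitones below G#
Spell F at that pitch: F#
= F#


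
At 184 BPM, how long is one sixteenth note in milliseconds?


One quarter-note beat = 60000 / BPM = 60000 / 184 ms
Sixteenth note = 1/4 × quarter note
Duration = 1/4 × 60000 / 184 = 15000 / 184
= 81.5 ms


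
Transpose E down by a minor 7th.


Step by step:
minor 7th: 7 letter names, 10 semitones
Letter: E - 6 → F
Pitch: E - 10 semitones, spelled as an F → F#
= F#


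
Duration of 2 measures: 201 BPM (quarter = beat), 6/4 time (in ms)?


Let's work it out.
Quarter-note beat duration = 60000 / 201 ms
Beats per measure (6/4) = 6
One measure = 6 × 60000 / 201 = 360000 / 201 ms
2 measures = 2 × 360000 / 201 = 720000 / 201
= 3582.1 ms


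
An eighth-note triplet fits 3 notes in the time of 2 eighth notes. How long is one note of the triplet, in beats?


Step by step:
Triplet: 3 notes occupy the space of 2 eighth notes
Space = 2 × 1/2 = 1 beat
Each triplet note = 1 / 3 = 1/3 beats
= 1/3 beats


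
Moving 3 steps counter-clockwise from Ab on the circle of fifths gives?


Reasoning:
Each counter-clockwise step moves down a perfect 5th (= up a perfect 4th)
From Ab: Ab → Db → F#/Gb → B
= B


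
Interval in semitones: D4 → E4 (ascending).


Solution.
Absolute semitone position = octave×12 + chromatic position
D4: 4×12 + 2 = 50
E4: 4×12 + 4 = 52
Difference = 52 - 50 = 2
= 2 semitones


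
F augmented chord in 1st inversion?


Let's work it out.
Root position: F A C#
1st inversion: move root up an octave
Bass note: A
Notes (bottom to top) = A C# F


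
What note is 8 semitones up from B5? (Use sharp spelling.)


Let's work it out.
B5: chromatic position 11 in octave 5 → absolute = 5×12 + 11 = 71
Transpose up 8: 71 + 8 = 79
79 = 6×12 + 7 → G in octave 6
Result = G6


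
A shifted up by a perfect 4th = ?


perfect 4th: 4 letter names, 5 semitones
Letter: A + 3 → D
Pitch: A + 5 semitones, spelled as a D → D
= D


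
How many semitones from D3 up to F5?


Working:
Absolute semitone position = octave×12 + chromatic position
D3: 3×12 + 2 = 38
F5: 5×12 + 5 = 65
Difference = 65 - 38 = 27
= 27 semitones


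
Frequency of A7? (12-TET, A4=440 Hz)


f = 440 × 2^(n/12) where n = semitones from A4
A7: 36 semitones from A4
f = 440 × 2^(36/12)
f = 3520.00 Hz


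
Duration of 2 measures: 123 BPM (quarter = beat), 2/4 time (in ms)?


Working:
Quarter-note beat duration = 60000 / 123 ms
Beats per measure (2/4) = 2
One measure = 2 × 60000 / 123 = 120000 / 123 ms
2 measures = 2 × 120000 / 123 = 240000 / 123
= 1951.2 ms


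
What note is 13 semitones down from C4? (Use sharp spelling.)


C4: chromatic position 0 in octave 4 → absolute = 4×12 + 0 = 48
Transpose down 13: 48 - 13 = 35
35 = 2×12 + 11 → B in octave 2
Result = B2


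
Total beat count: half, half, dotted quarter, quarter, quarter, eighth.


Let's work it out.
Beat values:
  half = 2 beats
  half = 2 beats
  dotted quarter = 1.5 beats
  quarter = 1 beat
  quarter = 1 beat
  eighth = 0.5 beats
Sum = 2 + 2 + 1.5 + 1 + 1 + 0.5
= 8 beats


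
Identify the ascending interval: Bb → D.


Reasoning:
Letter names: B → D spans 3 letter names → a 3rd
Semitones: Bb → D = 4 half-steps
A 3rd of 4 semitones is a major 3rd
= major 3rd


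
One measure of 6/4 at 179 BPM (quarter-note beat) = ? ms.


Let's work it out.
Quarter-note beat duration = 60000 / 179 ms
Beats per measure (6/4) = 6
One measure = 6 × 60000 / 179 = 360000 / 179 ms
= 2011.2 ms


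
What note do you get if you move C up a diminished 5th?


Reasoning:
diminished 5th: 5 letter names, 6 semitones
Letter: C + 4 → G
Pitch: C + 6 semitones, spelled as a G → Gb
= Gb


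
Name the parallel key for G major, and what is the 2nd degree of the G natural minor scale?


Working:
Parallel keys share the same tonic but differ in mode
G major → parallel is G minor
G natural minor scale: G A Bb C D Eb F
= G minor; 2nd degree = A


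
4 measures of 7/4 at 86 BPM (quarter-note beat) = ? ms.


Working:
Quarter-note beat duration = 60000 / 86 ms
Beats per measure (7/4) = 7
One measure = 7 × 60000 / 86 = 420000 / 86 ms
4 measures = 4 × 420000 / 86 = 1680000 / 86
= 19534.9 ms


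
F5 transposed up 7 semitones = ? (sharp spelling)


Let's work it out.
F5: chromatic position 5 in octave 5 → absolute = 5×12 + 5 = 65
Transpose up 7: 65 + 7 = 72
72 = 6×12 + 0 → C in octave 6
Result = C6


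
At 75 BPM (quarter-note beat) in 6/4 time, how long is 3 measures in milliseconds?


Reasoning:
Quarter-note beat duration = 60000 / 75 ms
Beats per measure (6/4) = 6
One measure = 6 × 60000 / 75 = 360000 / 75 ms
3 measures = 3 × 360000 / 75 = 1080000 / 75
= 14400.0 ms


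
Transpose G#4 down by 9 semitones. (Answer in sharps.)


Solution.
G#4: chromatic position 8 in octave 4 → absolute = 4×12 + 8 = 56
Transpose down 9: 56 - 9 = 47
47 = 3×12 + 11 → B in octave 3
Result = B3


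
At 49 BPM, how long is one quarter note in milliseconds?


Reasoning:
One quarter-note beat = 60000 / BPM = 60000 / 49 ms
Duration = 60000 / 49
= 1224.5 ms


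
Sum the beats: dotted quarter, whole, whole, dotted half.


Beat values:
  dotted quarter = 1.5 beats
  whole = 4 beats
  whole = 4 beats
  dotted half = 3 beats
Sum = 1.5 + 4 + 4 + 3
= 12.5 beats


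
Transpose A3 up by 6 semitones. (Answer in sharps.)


Let's work it out.
A3: chromatic position 9 in octave 3 → absolute = 3×12 + 9 = 45
Transpose up 6: 45 + 6 = 51
51 = 4×12 + 3 → D# in octave 4
Result = D#4


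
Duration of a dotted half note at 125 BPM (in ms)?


One quarter-note beat = 60000 / BPM = 60000 / 125 ms
Dotted half note = 3 × quarter note
Duration = 3 × 60000 / 125 = 180000 / 125
= 1440.0 ms


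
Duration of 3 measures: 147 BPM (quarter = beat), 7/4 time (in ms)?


Step by step:
Quarter-note beat duration = 60000 / 147 ms
Beats per measure (7/4) = 7
One measure = 7 × 60000 / 147 = 420000 / 147 ms
3 measures = 3 × 420000 / 147 = 1260000 / 147
= 8571.4 ms


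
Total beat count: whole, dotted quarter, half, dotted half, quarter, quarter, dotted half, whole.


Working:
Beat values:
  whole = 4 beats
  dotted quarter = 1.5 beats
  half = 2 beats
  dotted half = 3 beats
  quarter = 1 beat
  quarter = 1 beat
  dotted half = 3 beats
  whole = 4 beats
Sum = 4 + 1.5 + 2 + 3 + 1 + 1 + 3 + 4
= 19.5 beats


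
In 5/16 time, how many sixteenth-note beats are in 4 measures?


Step by step:
Time signature 5/16: the bottom number 16 means the sixteenth note gets one count
The top number 5 means 5 sixteenth-note beats per measure
Total = 5 × 4 measures
= 20 sixteenth-note beats


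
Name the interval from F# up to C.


Letter names: F → C spans 5 letter names → a 5th
Semitones: F# → C = 6 half-steps
A 5th of 6 semitones is a diminished 5th
= diminished 5th


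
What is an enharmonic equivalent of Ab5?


Working:
Enharmonic notes sound the same pitch but are spelled with different letter names
Ab and G# name the same pitch class
= G#5


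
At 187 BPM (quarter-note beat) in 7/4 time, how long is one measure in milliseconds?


Solution.
Quarter-note beat duration = 60000 / 187 ms
Beats per measure (7/4) = 7
One measure = 7 × 60000 / 187 = 420000 / 187 ms
= 2246.0 ms


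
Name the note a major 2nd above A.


Let's work it out.
A 2nd spans 2 letter names, so from A we land on B
A major 2nd = 2 semitones above A
Spell B at that pitch: B
= B


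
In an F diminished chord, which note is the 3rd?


Diminished triad = root + minor 3rd (3 semitones) + diminished 5th (6 semitones)
A triad on F stacks thirds, so the chord tones use letter names F-A-C
Root: F
Minor 3rd above F: Ab
Diminished 5th above F: Cb
The 3rd = Ab


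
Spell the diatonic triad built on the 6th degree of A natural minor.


Reasoning:
A natural minor scale: A B C D E F G
Diatonic triad on degree 6 stacks scale notes 6, 1, 3: F A C
F→A = 4 semitones; F→C = 7 semitones → major triad
= F A C (major)


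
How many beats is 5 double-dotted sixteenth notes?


Solution.
Base sixteenth note = 1/4 beats
Dot 1 adds half the previous value: +1/8
Dot 2 adds half the previous value: +1/16
One double-dotted sixteenth = 1/4 + 1/8 + 1/16 = 7/16
5 of them = 5 × 7/16 = 35/16
= 35/16 beats


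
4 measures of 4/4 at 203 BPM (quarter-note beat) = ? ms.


Solution.
Quarter-note beat duration = 60000 / 203 ms
Beats per measure (4/4) = 4
One measure = 4 × 60000 / 203 = 240000 / 203 ms
4 measures = 4 × 240000 / 203 = 960000 / 203
= 4729.1 ms


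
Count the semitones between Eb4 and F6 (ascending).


Working:
Absolute semitone position = octave×12 + chromatic position
Eb4: 4×12 + 3 = 51
F6: 6×12 + 5 = 77
Difference = 77 - 51 = 26
= 26 semitones


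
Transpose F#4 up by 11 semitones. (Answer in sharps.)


Reasoning:
F#4: chromatic position 6 in octave 4 → absolute = 4×12 + 6 = 54
Transpose up 11: 54 + 11 = 65
65 = 5×12 + 5 → F in octave 5
Result = F5


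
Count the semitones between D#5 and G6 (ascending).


Working:
Absolute semitone position = octave×12 + chromatic position
D#5: 5×12 + 3 = 63
G6: 6×12 + 7 = 79
Difference = 79 - 63 = 16
= 16 semitones


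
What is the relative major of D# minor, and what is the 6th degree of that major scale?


Let's work it out.
The relative major shares the key signature and is a minor 3rd above the minor tonic
A minor 3rd above D# is F#
→ relative major of D# minor is F# major
F# major scale: F# G# A# B C# D# E#
= F# major; 6th degree = D#


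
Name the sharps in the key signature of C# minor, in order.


Sharp minor keys follow the circle of fifths: A(0), E(1), B(2), F#(3), C#(4), G#(5), D#(6), A#(7)
C# minor has 4 sharps
Order of sharps: F# C# G# D# A# E# B# → first 4: F#, C#, G#, D#
= F#, C#, G#, D#


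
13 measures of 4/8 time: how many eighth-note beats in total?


Time signature 4/8: the bottom number 8 means the eighth note gets one count
The top number 4 means 4 eighth-note beats per measure
Total = 4 × 13 measures
= 52 eighth-note beats


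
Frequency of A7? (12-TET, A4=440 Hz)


Working:
f = 440 × 2^(n/12) where n = semitones from A4
A7: 36 semitones from A4
f = 440 × 2^(36/12)
f = 3520.00 Hz


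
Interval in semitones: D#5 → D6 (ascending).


Let's work it out.
Absolute semitone position = octave×12 + chromatic position
D#5: 5×12 + 3 = 63
D6: 6×12 + 2 = 74
Difference = 74 - 63 = 11
= 11 semitones


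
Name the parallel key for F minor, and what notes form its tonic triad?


Parallel keys share the same tonic but differ in mode
F minor → parallel is F major
Tonic triad of F major = F A C
= F major; triad = F A C


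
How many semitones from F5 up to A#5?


Reasoning:
Absolute semitone position = octave×12 + chromatic position
F5: 5×12 + 5 = 65
A#5: 5×12 + 10 = 70
Difference = 70 - 65 = 5
= 5 semitones


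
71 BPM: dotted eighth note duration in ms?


One quarter-note beat = 60000 / BPM = 60000 / 71 ms
Dotted eighth note = 3/4 × quarter note
Duration = 3/4 × 60000 / 71 = 45000 / 71
= 633.8 ms


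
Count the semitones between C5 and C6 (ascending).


Step by step:
Absolute semitone position = octave×12 + chromatic position
C5: 5×12 + 0 = 60
C6: 6×12 + 0 = 72
Difference = 72 - 60 = 12
= 12 semitones


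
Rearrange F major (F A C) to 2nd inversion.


Step by step:
Root position: F A C
2nd inversion: move root and 3rd up an octave
Bass note: C
Notes (bottom to top) = C F A


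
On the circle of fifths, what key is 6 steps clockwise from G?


Step by step:
Each clockwise step on the circle of fifths moves up a perfect 5th
From G: G → D → A → E → B → F#/Gb → Db
= Db


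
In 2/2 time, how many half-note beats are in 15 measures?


Time signature 2/2: the bottom number 2 means the half note gets one count
The top number 2 means 2 half-note beats per measure
Total = 2 × 15 measures
= 30 half-note beats


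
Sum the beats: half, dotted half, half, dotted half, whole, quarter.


Beat values:
  half = 2 beats
  dotted half = 3 beats
  half = 2 beats
  dotted half = 3 beats
  whole = 4 beats
  quarter = 1 beat
Sum = 2 + 3 + 2 + 3 + 4 + 1
= 15 beats


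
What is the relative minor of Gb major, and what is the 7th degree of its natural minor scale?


The relative minor shares the major's key signature and starts on its 6th degree
6th degree = a major 6th above the tonic; a major 6th above Gb is Eb
→ relative minor of Gb major is Eb minor
Eb natural minor scale: Eb F Gb Ab Bb Cb Db
= Eb minor; 7th degree = Db


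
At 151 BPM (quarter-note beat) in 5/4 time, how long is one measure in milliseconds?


Quarter-note beat duration = 60000 / 151 ms
Beats per measure (5/4) = 5
One measure = 5 × 60000 / 151 = 300000 / 151 ms
= 1986.8 ms


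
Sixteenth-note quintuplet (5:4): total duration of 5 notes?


Solution.
Quintuplet: 5 notes occupy the space of 4 sixteenth notes
Space = 4 × 1/4 = 1 beat
Each quintuplet note = 1 / 5 = 1/5 beats
5 notes = 5 × 1/5 = 1
= 1 beat


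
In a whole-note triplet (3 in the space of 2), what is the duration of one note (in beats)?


Triplet: 3 notes occupy the space of 2 whole notes
Space = 2 × 4 = 8 beats
Each triplet note = 8 / 3 = 8/3 beats
= 8/3 beats


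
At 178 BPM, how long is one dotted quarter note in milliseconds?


Solution.
One quarter-note beat = 60000 / BPM = 60000 / 178 ms
Dotted quarter note = 3/2 × quarter note
Duration = 3/2 × 60000 / 178 = 90000 / 178
= 505.6 ms


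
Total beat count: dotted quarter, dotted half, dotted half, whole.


Beat values:
  dotted quarter = 1.5 beats
  dotted half = 3 beats
  dotted half = 3 beats
  whole = 4 beats
Sum = 1.5 + 3 + 3 + 4
= 11.5 beats


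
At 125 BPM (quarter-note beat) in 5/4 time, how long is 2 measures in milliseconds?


Step by step:
Quarter-note beat duration = 60000 / 125 ms
Beats per measure (5/4) = 5
One measure = 5 × 60000 / 125 = 300000 / 125 ms
2 measures = 2 × 300000 / 125 = 600000 / 125
= 4800.0 ms


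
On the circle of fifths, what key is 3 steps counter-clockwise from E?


Each counter-clockwise step moves down a perfect 5th (= up a perfect 4th)
From E: E → A → D → G
= G


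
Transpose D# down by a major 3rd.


major 3rd: 3 letter names, 4 semitones
Letter: D - 2 → B
Pitch: D# - 4 semitones, spelled as a B → B
= B


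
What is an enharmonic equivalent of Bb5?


Reasoning:
Enharmonic notes sound the same pitch but are spelled with different letter names
Bb and A# name the same pitch class
= A#5


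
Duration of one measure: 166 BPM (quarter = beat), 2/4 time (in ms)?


Solution.
Quarter-note beat duration = 60000 / 166 ms
Beats per measure (2/4) = 2
One measure = 2 × 60000 / 166 = 120000 / 166 ms
= 722.9 ms


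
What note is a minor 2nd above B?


A 2nd spans 2 letter names, so from B we land on C
A minor 2nd = 1 semitone above B
Spell C at that pitch: C
= C


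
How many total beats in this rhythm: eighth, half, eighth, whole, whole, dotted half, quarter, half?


Working:
Beat values:
  eighth = 0.5 beats
  half = 2 beats
  eighth = 0.5 beats
  whole = 4 beats
  whole = 4 beats
  dotted half = 3 beats
  quarter = 1 beat
  half = 2 beats
Sum = 0.5 + 2 + 0.5 + 4 + 4 + 3 + 1 + 2
= 17 beats


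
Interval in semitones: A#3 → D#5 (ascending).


Absolute semitone position = octave×12 + chromatic position
A#3: 3×12 + 10 = 46
D#5: 5×12 + 3 = 63
Difference = 63 - 46 = 17
= 17 semitones


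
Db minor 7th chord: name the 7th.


Reasoning:
Minor 7th chord = root + minor 3rd + perfect 5th + minor 7th
Seventh chords stack in thirds, so the letter names are D-F-A-C
Root: Db
Minor 3rd above Db: Fb
Perfect 5th above Db: Ab
Minor 7th above Db: Cb
The 7th = Cb


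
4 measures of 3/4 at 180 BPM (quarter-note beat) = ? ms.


Working:
Quarter-note beat duration = 60000 / 180 ms
Beats per measure (3/4) = 3
One measure = 3 × 60000 / 180 = 180000 / 180 ms
4 measures = 4 × 180000 / 180 = 720000 / 180
= 4000.0 ms


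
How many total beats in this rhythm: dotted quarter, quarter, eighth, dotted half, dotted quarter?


Beat values:
  dotted quarter = 1.5 beats
  quarter = 1 beat
  eighth = 0.5 beats
  dotted half = 3 beats
  dotted quarter = 1.5 beats
Sum = 1.5 + 1 + 0.5 + 3 + 1.5
= 7.5 beats


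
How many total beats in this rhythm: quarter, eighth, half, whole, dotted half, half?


Working:
Beat values:
  quarter = 1 beat
  eighth = 0.5 beats
  half = 2 beats
  whole = 4 beats
  dotted half = 3 beats
  half = 2 beats
Sum = 1 + 0.5 + 2 + 4 + 3 + 2
= 12.5 beats


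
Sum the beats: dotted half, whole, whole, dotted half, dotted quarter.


Solution.
Beat values:
  dotted half = 3 beats
  whole = 4 beats
  whole = 4 beats
  dotted half = 3 beats
  dotted quarter = 1.5 beats
Sum = 3 + 4 + 4 + 3 + 1.5
= 15.5 beats


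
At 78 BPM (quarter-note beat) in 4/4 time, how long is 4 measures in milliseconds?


Working:
Quarter-note beat duration = 60000 / 78 ms
Beats per measure (4/4) = 4
One measure = 4 × 60000 / 78 = 240000 / 78 ms
4 measures = 4 × 240000 / 78 = 960000 / 78
= 12307.7 ms


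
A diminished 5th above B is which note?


Working:
A 5th spans 5 letter names, so from B we land on F
A diminished 5th = 6 semitones above B
Spell F at that pitch: F
= F


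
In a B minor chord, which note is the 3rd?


Step by step:
Minor triad = root + minor 3rd (3 semitones) + perfect 5th (7 semitones)
A triad on B stacks thirds, so the chord tones use letter names B-D-F
Root: B
Minor 3rd above B: D
Perfect 5th above B: F#
The 3rd = D


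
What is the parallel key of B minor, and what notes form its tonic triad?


Working:
Parallel keys share the same tonic but differ in mode
B minor → parallel is B major
Tonic triad of B major = B D# F#
= B major; triad = B D# F#


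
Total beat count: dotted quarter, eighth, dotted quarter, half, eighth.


Reasoning:
Beat values:
  dotted quarter = 1.5 beats
  eighth = 0.5 beats
  dotted quarter = 1.5 beats
  half = 2 beats
  eighth = 0.5 beats
Sum = 1.5 + 0.5 + 1.5 + 2 + 0.5
= 6 beats


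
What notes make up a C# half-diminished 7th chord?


Working:
Half-diminished 7th chord = root + minor 3rd + diminished 5th + minor 7th
Seventh chords stack in thirds, so the letter names are C-E-G-B
Root: C#
Minor 3rd above C#: E
Diminished 5th above C#: G
Minor 7th above C#: B
Chord = C# E G B


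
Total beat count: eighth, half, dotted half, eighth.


Step by step:
Beat values:
  eighth = 0.5 beats
  half = 2 beats
  dotted half = 3 beats
  eighth = 0.5 beats
Sum = 0.5 + 2 + 3 + 0.5
= 6 beats


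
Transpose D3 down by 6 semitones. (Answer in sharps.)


Solution.
D3: chromatic position 2 in octave 3 → absolute = 3×12 + 2 = 38
Transpose down 6: 38 - 6 = 32
32 = 2×12 + 8 → G# in octave 2
Result = G#2


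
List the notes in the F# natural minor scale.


Solution.
Natural minor scale pattern: W-H-W-W-H-W-W (2-1-2-2-1-2-2 semitones)
Starting from F#:
  F# + 2 semitones → G#
  G# + 1 semitone → A
  A + 2 semitones → B
  B + 2 semitones → C#
  C# + 1 semitone → D
  D + 2 semitones → E
  E + 2 semitones → F#
Scale = F# G# A B C# D E


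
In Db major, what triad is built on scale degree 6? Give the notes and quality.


Db major scale: Db Eb F Gb Ab Bb C
Diatonic triad on degree 6 stacks scale notes 6, 1, 3: Bb Db F
Bb→Db = 3 semitones; Bb→F = 7 semitones → minor triad
= Bb Db F (minor)


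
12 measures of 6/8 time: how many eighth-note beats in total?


Working:
Time signature 6/8: the bottom number 8 means the eighth note gets one count
The top number 6 means 6 eighth-note beats per measure
Total = 6 × 12 measures
= 72 eighth-note beats


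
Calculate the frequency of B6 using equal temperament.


Let's work it out.
f = 440 × 2^(n/12) where n = semitones from A4
B6: 26 semitones from A4
f = 440 × 2^(26/12)
f = 1975.53 Hz


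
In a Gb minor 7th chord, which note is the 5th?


Reasoning:
Minor 7th chord = root + minor 3rd + perfect 5th + minor 7th
Seventh chords stack in thirds, so the letter names are G-B-D-F
Root: Gb
Minor 3rd above Gb: Bbb
Perfect 5th above Gb: Db
Minor 7th above Gb: Fb
The 5th = Db


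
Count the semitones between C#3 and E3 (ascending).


Step by step:
Absolute semitone position = octave×12 + chromatic position
C#3: 3×12 + 1 = 37
E3: 3×12 + 4 = 40
Difference = 40 - 37 = 3
= 3 semitones


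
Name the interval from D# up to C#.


Step by step:
Letter names: D → C spans 7 letter names → a 7th
Semitones: D# → C# = 10 half-steps
A 7th of 10 semitones is a minor 7th
= minor 7th


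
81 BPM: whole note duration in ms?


Reasoning:
One quarter-note beat = 60000 / BPM = 60000 / 81 ms
Whole note = 4 × quarter note
Duration = 4 × 60000 / 81 = 240000 / 81
= 2963.0 ms


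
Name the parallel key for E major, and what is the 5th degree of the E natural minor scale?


Reasoning:
Parallel keys share the same tonic but differ in mode
E major → parallel is E minor
E natural minor scale: E F# G A B C D
= E minor; 5th degree = B


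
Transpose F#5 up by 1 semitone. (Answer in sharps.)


Let's work it out.
F#5: chromatic position 6 in octave 5 → absolute = 5×12 + 6 = 66
Transpose up 1: 66 + 1 = 67
67 = 5×12 + 7 → G in octave 5
Result = G5


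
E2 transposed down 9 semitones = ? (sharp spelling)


Let's work it out.
E2: chromatic position 4 in octave 2 → absolute = 2×12 + 4 = 28
Transpose down 9: 28 - 9 = 19
19 = 1×12 + 7 → G in octave 1
Result = G1


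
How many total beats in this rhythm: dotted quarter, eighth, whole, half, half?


Beat values:
  dotted quarter = 1.5 beats
  eighth = 0.5 beats
  whole = 4 beats
  half = 2 beats
  half = 2 beats
Sum = 1.5 + 0.5 + 4 + 2 + 2
= 10 beats


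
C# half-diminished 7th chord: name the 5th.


Half-diminished 7th chord = root + minor 3rd + diminished 5th + minor 7th
Seventh chords stack in thirds, so the letter names are C-E-G-B
Root: C#
Minor 3rd above C#: E
Diminished 5th above C#: G
Minor 7th above C#: B
The 5th = G


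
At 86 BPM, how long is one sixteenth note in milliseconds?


One quarter-note beat = 60000 / BPM = 60000 / 86 ms
Sixteenth note = 1/4 × quarter note
Duration = 1/4 × 60000 / 86 = 15000 / 86
= 174.4 ms


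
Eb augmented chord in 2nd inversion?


Working:
Root position: Eb G B
2nd inversion: move root and 3rd up an octave
Bass note: B
Notes (bottom to top) = B Eb G


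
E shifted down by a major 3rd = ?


Solution.
major 3rd: 3 letter names, 4 semitones
Letter: E - 2 → C
Pitch: E - 4 semitones, spelled as a C → C
= C


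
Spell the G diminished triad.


Diminished triad = root + minor 3rd (3 semitones) + diminished 5th (6 semitones)
A triad on G stacks thirds, so the chord tones use letter names G-B-D
Root: G
Minor 3rd above G: Bb
Diminished 5th above G: Db
Chord = G Bb Db


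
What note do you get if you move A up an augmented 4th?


Let's work it out.
augmented 4th: 4 letter names, 6 semitones
Letter: A + 3 → D
Pitch: A + 6 semitones, spelled as a D → D#
= D#


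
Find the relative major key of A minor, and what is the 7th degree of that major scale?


Solution.
The relative major shares the key signature and is a minor 3rd above the minor tonic
A minor 3rd above A is C
→ relative major of A minor is C major
C major scale: C D E F G A B
= C major; 7th degree = B


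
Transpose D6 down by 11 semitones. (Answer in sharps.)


D6: chromatic position 2 in octave 6 → absolute = 6×12 + 2 = 74
Transpose down 11: 74 - 11 = 63
63 = 5×12 + 3 → D# in octave 5
Result = D#5


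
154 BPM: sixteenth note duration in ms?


Working:
One quarter-note beat = 60000 / BPM = 60000 / 154 ms
Sixteenth note = 1/4 × quarter note
Duration = 1/4 × 60000 / 154 = 15000 / 154
= 97.4 ms


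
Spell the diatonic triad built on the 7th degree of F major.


Solution.
F major scale: F G A Bb C D E
Diatonic triad on degree 7 stacks scale notes 7, 2, 4: E G Bb
E→G = 3 semitones; E→Bb = 6 semitones → diminished triad
= E G Bb (diminished)


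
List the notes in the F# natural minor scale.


Step by step:
Natural minor scale pattern: W-H-W-W-H-W-W (2-1-2-2-1-2-2 semitones)
Starting from F#:
  F# + 2 semitones → G#
  G# + 1 semitone → A
  A + 2 semitones → B
  B + 2 semitones → C#
  C# + 1 semitone → D
  D + 2 semitones → E
  E + 2 semitones → F#
Scale = F# G# A B C# D E


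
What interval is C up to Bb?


Reasoning:
Letter names: C → B spans 7 letter names → a 7th
Semitones: C → Bb = 10 half-steps
A 7th of 10 semitones is a minor 7th
= minor 7th


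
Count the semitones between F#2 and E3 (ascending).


Let's work it out.
Absolute semitone position = octave×12 + chromatic position
F#2: 2×12 + 6 = 30
E3: 3×12 + 4 = 40
Difference = 40 - 30 = 10
= 10 semitones


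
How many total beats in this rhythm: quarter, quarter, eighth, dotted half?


Let's work it out.
Beat values:
  quarter = 1 beat
  quarter = 1 beat
  eighth = 0.5 beats
  dotted half = 3 beats
Sum = 1 + 1 + 0.5 + 3
= 5.5 beats


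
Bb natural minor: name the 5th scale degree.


Solution.
Natural minor scale pattern: W-H-W-W-H-W-W (2-1-2-2-1-2-2 semitones)
Starting from Bb:
  Bb + 2 semitones → C
  C + 1 semitone → Db
  Db + 2 semitones → Eb
  Eb + 2 semitones → F
  F + 1 semitone → Gb
  Gb + 2 semitones → Ab
  Ab + 2 semitones → Bb
Scale: Bb C Db Eb F Gb Ab
Degree 5 = F


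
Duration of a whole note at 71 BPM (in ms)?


Working:
One quarter-note beat = 60000 / BPM = 60000 / 71 ms
Whole note = 4 × quarter note
Duration = 4 × 60000 / 71 = 240000 / 71
= 3380.3 ms


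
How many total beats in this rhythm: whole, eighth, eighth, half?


Beat values:
  whole = 4 beats
  eighth = 0.5 beats
  eighth = 0.5 beats
  half = 2 beats
Sum = 4 + 0.5 + 0.5 + 2
= 7 beats


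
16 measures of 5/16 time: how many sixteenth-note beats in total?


Working:
Time signature 5/16: the bottom number 16 means the sixteenth note gets one count
The top number 5 means 5 sixteenth-note beats per measure
Total = 5 × 16 measures
= 80 sixteenth-note beats


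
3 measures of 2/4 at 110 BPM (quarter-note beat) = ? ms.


Solution.
Quarter-note beat duration = 60000 / 110 ms
Beats per measure (2/4) = 2
One measure = 2 × 60000 / 110 = 120000 / 110 ms
3 measures = 3 × 120000 / 110 = 360000 / 110
= 3272.7 ms


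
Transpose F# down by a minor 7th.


Reasoning:
minor 7th: 7 letter names, 10 semitones
Letter: F - 6 → G
Pitch: F# - 10 semitones, spelled as a G → G#
= G#


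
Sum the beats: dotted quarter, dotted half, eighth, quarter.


Step by step:
Beat values:
  dotted quarter = 1.5 beats
  dotted half = 3 beats
  eighth = 0.5 beats
  quarter = 1 beat
Sum = 1.5 + 3 + 0.5 + 1
= 6 beats


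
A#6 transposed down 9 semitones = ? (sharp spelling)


Solution.
A#6: chromatic position 10 in octave 6 → absolute = 6×12 + 10 = 82
Transpose down 9: 82 - 9 = 73
73 = 6×12 + 1 → C# in octave 6
Result = C#6


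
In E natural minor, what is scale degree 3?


Working:
Natural minor scale pattern: W-H-W-W-H-W-W (2-1-2-2-1-2-2 semitones)
Starting from E:
  E + 2 semitones → F#
  F# + 1 semitone → G
  G + 2 semitones → A
  A + 2 semitones → B
  B + 1 semitone → C
  C + 2 semitones → D
  D + 2 semitones → E
Scale: E F# G A B C D
Degree 3 = G


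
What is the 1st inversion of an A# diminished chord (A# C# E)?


Root position: A# C# E
1st inversion: move root up an octave
Bass note: C#
Notes (bottom to top) = C# E A#


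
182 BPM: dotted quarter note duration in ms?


One quarter-note beat = 60000 / BPM = 60000 / 182 ms
Dotted quarter note = 3/2 × quarter note
Duration = 3/2 × 60000 / 182 = 90000 / 182
= 494.5 ms


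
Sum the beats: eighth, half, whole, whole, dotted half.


Beat values:
  eighth = 0.5 beats
  half = 2 beats
  whole = 4 beats
  whole = 4 beats
  dotted half = 3 beats
Sum = 0.5 + 2 + 4 + 4 + 3
= 13.5 beats


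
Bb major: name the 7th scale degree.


Step by step:
Major scale pattern: W-W-H-W-W-W-H (2-2-1-2-2-2-1 semitones)
Starting from Bb:
  Bb + 2 semitones → C
  C + 2 semitones → D
  D + 1 semitone → Eb
  Eb + 2 semitones → F
  F + 2 semitones → G
  G + 2 semitones → A
  A + 1 semitone → Bb
Scale: Bb C D Eb F G A
Degree 7 = A


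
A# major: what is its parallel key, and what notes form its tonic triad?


Let's work it out.
Parallel keys share the same tonic but differ in mode
A# major → parallel is A# minor
Tonic triad of A# minor = A# C# E#
= A# minor; triad = A# C# E#


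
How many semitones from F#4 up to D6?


Working:
Absolute semitone position = octave×12 + chromatic position
F#4: 4×12 + 6 = 54
D6: 6×12 + 2 = 74
Difference = 74 - 54 = 20
= 20 semitones


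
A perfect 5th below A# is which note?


Working:
A 5th spans 5 letter names, so from A we land on D
A perfect 5th = 7 semitones below A#
Spell D at that pitch: D#
= D#


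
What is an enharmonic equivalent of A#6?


Enharmonic notes sound the same pitch but are spelled with different letter names
A# and Bb name the same pitch class
= Bb6


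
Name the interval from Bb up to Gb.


Reasoning:
Letter names: B → G spans 6 letter names → a 6th
Semitones: Bb → Gb = 8 half-steps
A 6th of 8 semitones is a minor 6th
= minor 6th


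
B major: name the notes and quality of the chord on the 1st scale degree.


Reasoning:
B major scale: B C# D# E F# G# A#
Diatonic triad on degree 1 stacks scale notes 1, 3, 5: B D# F#
B→D# = 4 semitones; B→F# = 7 semitones → major triad
= B D# F# (major)


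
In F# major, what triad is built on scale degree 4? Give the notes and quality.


Let's work it out.
F# major scale: F# G# A# B C# D# E#
Diatonic triad on degree 4 stacks scale notes 4, 6, 1: B D# F#
B→D# = 4 semitones; B→F# = 7 semitones → major triad
= B D# F# (major)


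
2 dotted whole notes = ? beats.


Step by step:
Base whole note = 4 beats
Dot 1 adds half the previous value: +2
One dotted whole = 4 + 2 = 6
2 of them = 2 × 6 = 12
= 12 beats


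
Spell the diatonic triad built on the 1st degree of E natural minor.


Working:
E natural minor scale: E F# G A B C D
Diatonic triad on degree 1 stacks scale notes 1, 3, 5: E G B
E→G = 3 semitones; E→B = 7 semitones → minor triad
= E G B (minor)


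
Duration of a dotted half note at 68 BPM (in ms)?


One quarter-note beat = 60000 / BPM = 60000 / 68 ms
Dotted half note = 3 × quarter note
Duration = 3 × 60000 / 68 = 180000 / 68
= 2647.1 ms


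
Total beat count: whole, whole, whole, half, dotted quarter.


Beat values:
  whole = 4 beats
  whole = 4 beats
  whole = 4 beats
  half = 2 beats
  dotted quarter = 1.5 beats
Sum = 4 + 4 + 4 + 2 + 1.5
= 15.5 beats


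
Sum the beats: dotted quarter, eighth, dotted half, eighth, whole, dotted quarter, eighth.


Solution.
Beat values:
  dotted quarter = 1.5 beats
  eighth = 0.5 beats
  dotted half = 3 beats
  eighth = 0.5 beats
  whole = 4 beats
  dotted quarter = 1.5 beats
  eighth = 0.5 beats
Sum = 1.5 + 0.5 + 3 + 0.5 + 4 + 1.5 + 0.5
= 11.5 beats
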